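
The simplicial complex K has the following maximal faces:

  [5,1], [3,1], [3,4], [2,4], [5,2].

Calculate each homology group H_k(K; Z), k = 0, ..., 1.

H_0 ≅ Z,  H_1 ≅ Z.

Order the vertices as 1 < 2 < 3 < 4 < 5. Listing each simplex with vertices in this order, K has dimension 1 with simplices:

  0-simplices (5): [1], [2], [3], [4], [5]
  1-simplices (5): [1,3], [1,5], [2,4], [2,5], [3,4]

Hence C_0 ≅ Z^5, C_1 ≅ Z^5.

∂_1: C_1 → C_0 sends each edge [p,q] (with p < q) to q − p. For instance
  ∂[1,3] = [3] − [1].
The 5×5 boundary matrix has rank 4 and Smith normal form diag(1,1,1,1).

Reading off H_k = ker ∂_k / im ∂_{k+1}:

  H_0: rank C_0 − rank ∂_1 = 5 − 4 = 1, and the invariant factors of ∂_1 are all 1, so H_0 = Z.
  H_1: rank ker ∂_1 − rank ∂_2 = (5 − 4) − 0 = 1, and there is no ∂_2, so H_1 = Z.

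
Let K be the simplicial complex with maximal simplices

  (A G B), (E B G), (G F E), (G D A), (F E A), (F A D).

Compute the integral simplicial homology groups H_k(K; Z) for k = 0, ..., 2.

Fix the vertex order A < B < D < E < F < G and write every simplex with vertices in increasing order. Then dim K = 2 and the simplices of K are:

  0-simplices (6): A, B, D, E, F, G
  1-simplices (12): AB, AD, AE, AF, AG, BE, BG, DF, DG, EF, EG, FG
  2-simplices (6): ABG, ADF, ADG, AEF, BEG, EFG

so the chain groups are C_0 ≅ Z^6, C_1 ≅ Z^12, C_2 ≅ Z^6.

The boundary map ∂_1: C_1 → C_0 is given by ∂[p,q] = [q] − [p].
The resulting 6×12 matrix has rank 5, and its Smith normal form has invariant factors (1,1,1,1,1).

∂_2: C_2 → C_1 maps a triangle to the signed sum of its edges. For instance
  ∂EFG = FG − EG + EF,
  ∂ABG = BG − AG + AB.
As a 12×6 matrix over Z this has rank 6, with invariant factors (1,1,1,1,1,1).

From H_k ≅ ker(∂_k) / im(∂_{k+1}) we obtain:

  H_0: rank C_0 − rank ∂_1 = 6 − 5 = 1, and the invariant factors of ∂_1 are all 1, so H_0 ≅ Z.
  H_1: rank ker ∂_1 − rank ∂_2 = (12 − 5) − 6 = 1, and the invariant factors of ∂_2 are all 1, so H_1 ≅ Z.
  H_2: rank ker ∂_2 − rank ∂_3 = (6 − 6) − 0 = 0, and there is no ∂_3, so H_2 ≅ 0.

H_0 ≅ Z,  H_1 ≅ Z,  H_2 = 0.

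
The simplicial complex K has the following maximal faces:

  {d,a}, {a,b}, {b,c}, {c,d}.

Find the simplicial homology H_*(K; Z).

Order the vertices as a < b < c < d. Listing each simplex with vertices in this order, K has dimension 1 with simplices:

  0-simplices (4): a, b, c, d
  1-simplices (4): ab, ad, bc, cd

Hence C_0 ≅ Z^4, C_1 ≅ Z^4.

Boundary ∂_1: C_1 → C_0 sends each edge [p,q] (with p < q) to q − p. For instance
  ∂ab = b − a.
The resulting 4×4 matrix has rank 3, and its Smith normal form has invariant factors (1,1,1).

Reading off H_k = ker ∂_k / im ∂_{k+1}:

  H_0: rank C_0 − rank ∂_1 = 4 − 3 = 1, and the invariant factors of ∂_1 are all 1, so H_0 = Z.
  H_1: rank ker ∂_1 − rank ∂_2 = (4 − 3) − 0 = 1, and there is no ∂_2, so H_1 = Z.

H_0 ≅ Z,  H_1 ≅ Z.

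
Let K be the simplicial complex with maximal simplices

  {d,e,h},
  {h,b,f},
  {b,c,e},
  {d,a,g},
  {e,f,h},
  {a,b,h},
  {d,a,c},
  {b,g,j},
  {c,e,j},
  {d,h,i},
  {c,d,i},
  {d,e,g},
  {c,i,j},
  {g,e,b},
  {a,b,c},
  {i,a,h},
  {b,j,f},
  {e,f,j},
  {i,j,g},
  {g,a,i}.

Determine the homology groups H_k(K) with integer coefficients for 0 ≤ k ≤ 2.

Take the total order a < b < c < d < e < f < g < h < i < j on the vertex set. Then K (dimension 2) consists of the simplices:

  0-simplices (10): a, b, c, d, e, f, g, h, i, j
  1-simplices (30): ab, ac, ad, ag, ah, ai, bc, be, bf, bg, bh, bj, cd, ce, ci, cj, de, dg, dh, di, ef, eg, eh, ej, fh, fj, gi, gj, hi, ij
  2-simplices (20): abc, abh, acd, adg, agi, ahi, bce, beg, bfh, bfj, bgj, cdi, cej, cij, deg, deh, dhi, efh, efj, gij

giving chain groups C_0 ≅ Z^10, C_1 ≅ Z^30, C_2 ≅ Z^20.

The boundary map ∂_1: C_1 → C_0 maps an edge to its endpoints' difference, ∂[p,q] = q − p.
As a 10×30 matrix over Z this has rank 9, with invariant factors (1,1,1,1,1,1,1,1,1).

The boundary map ∂_2: C_2 → C_1 maps a triangle to the signed sum of its edges. For instance
  ∂efh = fh − eh + ef,
  ∂beg = eg − bg + be.
This gives a 30×20 integer matrix of rank 20; reducing to Smith normal form yields diagonal entries (1,1,1,1,1,1,1,1,1,1,1,1,1,1,1,1,1,1,1,2).

Computing H_k = (kernel of ∂_k) / (image of ∂_{k+1}):

  H_0: rank C_0 − rank ∂_1 = 10 − 9 = 1, and the invariant factors of ∂_1 are all 1, so H_0 = Z.
  H_1: rank ker ∂_1 − rank ∂_2 = (30 − 9) − 20 = 1, and ∂_2 has invariant factor 2 > 1, so H_1 = Z ⊕ Z/2.
  H_2: rank ker ∂_2 − rank ∂_3 = (20 − 20) − 0 = 0, and there is no ∂_3, so H_2 = 0.

H_0 ≅ Z,  H_1 ≅ Z ⊕ Z/2,  H_2 = 0.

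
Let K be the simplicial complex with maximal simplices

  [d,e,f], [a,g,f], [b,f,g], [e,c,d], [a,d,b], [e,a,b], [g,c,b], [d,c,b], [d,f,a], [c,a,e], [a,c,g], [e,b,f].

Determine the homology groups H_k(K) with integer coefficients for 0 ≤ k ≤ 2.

H_0 ≅ Z,  H_1 ≅ Z/2,  H_2 = 0.

Take the total order a < b < c < d < e < f < g on the vertex set. Then K (dimension 2) consists of the simplices:

  0-simplices (7): a, b, c, d, e, f, g
  1-simplices (18): ab, ac, ad, ae, af, ag, bc, bd, be, bf, bg, cd, ce, cg, de, df, ef, fg
  2-simplices (12): abd, abe, ace, acg, adf, afg, bcd, bcg, bef, bfg, cde, def

giving chain groups C_0 ≅ Z^7, C_1 ≅ Z^18, C_2 ≅ Z^12.

∂_1: C_1 → C_0 sends each edge [p,q] (with p < q) to q − p. For instance
  ∂af = f − a.
This gives a 7×18 integer matrix of rank 6; reducing to Smith normal form yields diagonal entries (1,1,1,1,1,1).

The boundary map ∂_2: C_2 → C_1 acts by ∂[p,q,r] = [q,r] − [p,r] + [p,q]. For instance
  ∂afg = fg − ag + af,
  ∂adf = df − af + ad.
This gives a 18×12 integer matrix of rank 12; reducing to Smith normal form yields diagonal entries (1,1,1,1,1,1,1,1,1,1,1,2).

Now H_k = ker ∂_k / im ∂_{k+1}, so:

  H_0: rank C_0 − rank ∂_1 = 7 − 6 = 1, and the invariant factors of ∂_1 are all 1, so H_0 ≅ Z.
  H_1: rank ker ∂_1 − rank ∂_2 = (18 − 6) − 12 = 0, and ∂_2 has invariant factor 2 > 1, so H_1 ≅ Z/2.
  H_2: rank ker ∂_2 − rank ∂_3 = (12 − 12) − 0 = 0, and there is no ∂_3, so H_2 ≅ 0.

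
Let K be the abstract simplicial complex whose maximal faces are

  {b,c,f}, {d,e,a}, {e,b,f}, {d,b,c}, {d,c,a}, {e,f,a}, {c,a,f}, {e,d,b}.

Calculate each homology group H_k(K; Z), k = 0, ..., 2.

We work with the vertex ordering a < b < c < d < e < f. The simplices of K, each written with vertices in increasing order, are:

  0-simplices (6): a, b, c, d, e, f
  1-simplices (12): ac, ad, ae, af, bc, bd, be, bf, cd, cf, de, ef
  2-simplices (8): acd, acf, ade, aef, bcd, bcf, bde, bef

giving chain groups C_0 ≅ Z^6, C_1 ≅ Z^12, C_2 ≅ Z^8.

The boundary map ∂_1: C_1 → C_0 is given by ∂[p,q] = [q] − [p]. For instance
  ∂ae = e − a.
This gives a 6×12 integer matrix of rank 5; reducing to Smith normal form yields diagonal entries (1,1,1,1,1).

Boundary ∂_2: C_2 → C_1 sends each 2-simplex [p,q,r] to [q,r] − [p,r] + [p,q]. For instance
  ∂bcd = cd − bd + bc,
  ∂bde = de − be + bd.
The resulting 12×8 matrix has rank 7, and its Smith normal form has invariant factors (1,1,1,1,1,1,1).

Now H_k = ker ∂_k / im ∂_{k+1}, so:

  H_0: rank C_0 − rank ∂_1 = 6 − 5 = 1, and the invariant factors of ∂_1 are all 1, so H_0 = Z.
  H_1: rank ker ∂_1 − rank ∂_2 = (12 − 5) − 7 = 0, and the invariant factors of ∂_2 are all 1, so H_1 = 0.
  H_2: rank ker ∂_2 − rank ∂_3 = (8 − 7) − 0 = 1, and there is no ∂_3, so H_2 = Z.

(K is a triangulation of the 2-sphere S^2.)

H_0 = Z,  H_1 = 0,  H_2 = Z.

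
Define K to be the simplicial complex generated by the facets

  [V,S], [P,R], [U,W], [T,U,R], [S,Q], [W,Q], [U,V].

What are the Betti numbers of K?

We work with the vertex ordering P < Q < R < S < T < U < V < W. The simplices of K, each written with vertices in increasing order, are:

  0-simplices (8): P, Q, R, S, T, U, V, W
  1-simplices (9): PR, QS, QW, RT, RU, SV, TU, UV, UW
  2-simplices (1): RTU

giving chain groups C_0 ≅ Z^8, C_1 ≅ Z^9, C_2 ≅ Z^1.

The boundary map ∂_1: C_1 → C_0 is given by ∂[p,q] = [q] − [p]. For instance
  ∂UV = V − U.
As a 8×9 matrix over Z this has rank 7, with invariant factors (1,1,1,1,1,1,1).

∂_2: C_2 → C_1 maps a triangle to the signed sum of its edges. For instance
  ∂RTU = TU − RU + RT.
This gives a 9×1 integer matrix of rank 1; reducing to Smith normal form yields diagonal entries (1).

Computing H_k = (kernel of ∂_k) / (image of ∂_{k+1}):

  H_0: rank C_0 − rank ∂_1 = 8 − 7 = 1, and the invariant factors of ∂_1 are all 1, so H_0 ≅ Z.
  H_1: rank ker ∂_1 − rank ∂_2 = (9 − 7) − 1 = 1, and the invariant factors of ∂_2 are all 1, so H_1 ≅ Z.
  H_2: rank ker ∂_2 − rank ∂_3 = (1 − 1) − 0 = 0, and there is no ∂_3, so H_2 ≅ 0.

As a check, the Euler characteristic is 8 − 9 + 1 = 0, which agrees with 1 − 1 + 0 = 0.

Hence the Betti numbers are b_0 = 1, b_1 = 1, b_2 = 0.

b_0 = 1, b_1 = 1, b_2 = 0.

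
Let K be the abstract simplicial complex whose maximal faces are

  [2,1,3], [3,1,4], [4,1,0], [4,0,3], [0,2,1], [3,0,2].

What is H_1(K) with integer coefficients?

K has 5 vertices, 9 edges, 6 triangles.
rank ∂_1 = 4, rank ∂_2 = 5 ⇒ b_1 = 9 − 4 − 5 = 0; all invariant factors of ∂_2 are 1 so no torsion. So H_1 ≅ 0.

H_1 = 0.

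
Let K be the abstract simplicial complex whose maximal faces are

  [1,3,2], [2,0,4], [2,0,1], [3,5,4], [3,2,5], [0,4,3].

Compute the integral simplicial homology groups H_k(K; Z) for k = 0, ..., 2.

H_0 = Z,  H_1 = Z,  H_2 = 0.

We work with the vertex ordering 0 < 1 < 2 < 3 < 4 < 5. The simplices of K, each written with vertices in increasing order, are:

  0-simplices (6): [0], [1], [2], [3], [4], [5]
  1-simplices (12): [0,1], [0,2], [0,3], [0,4], [1,2], [1,3], [2,3], [2,4], [2,5], [3,4], [3,5], [4,5]
  2-simplices (6): [0,1,2], [0,2,4], [0,3,4], [1,2,3], [2,3,5], [3,4,5]

so the chain groups are C_0 ≅ Z^6, C_1 ≅ Z^12, C_2 ≅ Z^6.

The boundary map ∂_1: C_1 → C_0 maps an edge to its endpoints' difference, ∂[p,q] = q − p. For instance
  ∂[2,3] = [3] − [2].
The resulting 6×12 matrix has rank 5, and its Smith normal form has invariant factors (1,1,1,1,1).

The boundary map ∂_2: C_2 → C_1 acts by ∂[p,q,r] = [q,r] − [p,r] + [p,q]. For instance
  ∂[0,2,4] = [2,4] − [0,4] + [0,2],
  ∂[1,2,3] = [2,3] − [1,3] + [1,2].
The resulting 12×6 matrix has rank 6, and its Smith normal form has invariant factors (1,1,1,1,1,1).

Now H_k = ker ∂_k / im ∂_{k+1}, so:

  H_0: rank C_0 − rank ∂_1 = 6 − 5 = 1, and the invariant factors of ∂_1 are all 1, so H_0 ≅ Z.
  H_1: rank ker ∂_1 − rank ∂_2 = (12 − 5) − 6 = 1, and the invariant factors of ∂_2 are all 1, so H_1 ≅ Z.
  H_2: rank ker ∂_2 − rank ∂_3 = (6 − 6) − 0 = 0, and there is no ∂_3, so H_2 ≅ 0.

(K is a triangulation of the cylinder S^1 x I.)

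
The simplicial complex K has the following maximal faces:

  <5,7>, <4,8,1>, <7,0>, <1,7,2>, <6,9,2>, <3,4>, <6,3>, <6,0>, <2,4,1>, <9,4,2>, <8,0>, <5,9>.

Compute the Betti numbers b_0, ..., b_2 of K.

Take the total order 0 < 1 < 2 < 3 < 4 < 5 < 6 < 7 < 8 < 9 on the vertex set. Then K (dimension 2) consists of the simplices:

  0-simplices (10): [0], [1], [2], [3], [4], [5], [6], [7], [8], [9]
  1-simplices (18): [0,6], [0,7], [0,8], [1,2], [1,4], [1,7], [1,8], [2,4], [2,6], [2,7], [2,9], [3,4], [3,6], [4,8], [4,9], [5,7], [5,9], [6,9]
  2-simplices (5): [1,2,4], [1,2,7], [1,4,8], [2,4,9], [2,6,9]

Hence C_0 ≅ Z^10, C_1 ≅ Z^18, C_2 ≅ Z^5.

The boundary map ∂_1: C_1 → C_0 is given by ∂[p,q] = [q] − [p]. For instance
  ∂[4,8] = [8] − [4].
The resulting 10×18 matrix has rank 9, and its Smith normal form has invariant factors (1,1,1,1,1,1,1,1,1).

∂_2: C_2 → C_1 maps a triangle to the signed sum of its edges. For instance
  ∂[1,4,8] = [4,8] − [1,8] + [1,4],
  ∂[2,4,9] = [4,9] − [2,9] + [2,4].
As a 18×5 matrix over Z this has rank 5, with invariant factors (1,1,1,1,1).

Now H_k = ker ∂_k / im ∂_{k+1}, so:

  H_0: rank C_0 − rank ∂_1 = 10 − 9 = 1, and the invariant factors of ∂_1 are all 1, so H_0 = Z.
  H_1: rank ker ∂_1 − rank ∂_2 = (18 − 9) − 5 = 4, and the invariant factors of ∂_2 are all 1, so H_1 = Z^4.
  H_2: rank ker ∂_2 − rank ∂_3 = (5 − 5) − 0 = 0, and there is no ∂_3, so H_2 = 0.

Hence the Betti numbers are b_0 = 1, b_1 = 4, b_2 = 0.

b_0 = 1, b_1 = 4, b_2 = 0.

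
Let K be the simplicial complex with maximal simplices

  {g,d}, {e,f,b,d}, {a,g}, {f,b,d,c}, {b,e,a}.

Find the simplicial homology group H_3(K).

H_3 ≅ 0.

Order the vertices as a < b < c < d < e < f < g. Listing each simplex with vertices in this order, K has dimension 3 with simplices:

  0-simplices (7): a, b, c, d, e, f, g
  1-simplices (13): ab, ae, ag, bc, bd, be, bf, cd, cf, de, df, dg, ef
  2-simplices (8): abe, bcd, bcf, bde, bdf, bef, cdf, def
  3-simplices (2): bcdf, bdef

giving chain groups C_0 ≅ Z^7, C_1 ≅ Z^13, C_2 ≅ Z^8, C_3 ≅ Z^2.

The boundary map ∂_1: C_1 → C_0 sends each edge [p,q] (with p < q) to q − p.
The 7×13 boundary matrix has rank 6 and Smith normal form diag(1,1,1,1,1,1).

Boundary ∂_2: C_2 → C_1 acts by ∂[p,q,r] = [q,r] − [p,r] + [p,q]. For instance
  ∂abe = be − ae + ab,
  ∂bdf = df − bf + bd.
As a 13×8 matrix over Z this has rank 6, with invariant factors (1,1,1,1,1,1).

∂_3: C_3 → C_2 sends each 3-simplex σ to the alternating sum Σ_i (−1)^i (σ with its i-th vertex removed). For instance
  ∂bcdf = cdf − bdf + bcf − bcd,
  ∂bdef = def − bef + bdf − bde.
The resulting 8×2 matrix has rank 2, and its Smith normal form has invariant factors (1,1).

Computing H_k = (kernel of ∂_k) / (image of ∂_{k+1}):

  H_3: rank ker ∂_3 − rank ∂_4 = (2 − 2) − 0 = 0, and there is no ∂_4, so H_3 = 0.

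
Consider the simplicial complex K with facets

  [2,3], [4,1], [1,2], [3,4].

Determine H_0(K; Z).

H_0 ≅ Z.

Take the total order 1 < 2 < 3 < 4 on the vertex set. Then K (dimension 1) consists of the simplices:

  0-simplices (4): [1], [2], [3], [4]
  1-simplices (4): [1,2], [1,4], [2,3], [3,4]

giving chain groups C_0 ≅ Z^4, C_1 ≅ Z^4.

∂_1: C_1 → C_0 maps an edge to its endpoints' difference, ∂[p,q] = q − p.
This gives a 4×4 integer matrix of rank 3; reducing to Smith normal form yields diagonal entries (1,1,1).

Computing H_k = (kernel of ∂_k) / (image of ∂_{k+1}):

  H_0: rank C_0 − rank ∂_1 = 4 − 3 = 1, and the invariant factors of ∂_1 are all 1, so H_0 ≅ Z.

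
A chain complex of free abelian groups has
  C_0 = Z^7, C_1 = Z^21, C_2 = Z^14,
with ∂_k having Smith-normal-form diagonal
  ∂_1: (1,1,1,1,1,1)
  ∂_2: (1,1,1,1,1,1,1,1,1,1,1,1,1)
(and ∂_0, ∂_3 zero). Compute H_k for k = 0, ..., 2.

H_0: b_0 = 7 − 0 − 6 = 1; torsion from ∂_1 factors > 1: none. So H_0 = Z.
H_1: b_1 = 21 − 6 − 13 = 2; torsion from ∂_2 factors > 1: none. So H_1 = Z^2.
H_2: b_2 = 14 − 13 − 0 = 1; torsion from ∂_3 factors > 1: none. So H_2 = Z.

H_0 = Z,  H_1 = Z^2,  H_2 = Z.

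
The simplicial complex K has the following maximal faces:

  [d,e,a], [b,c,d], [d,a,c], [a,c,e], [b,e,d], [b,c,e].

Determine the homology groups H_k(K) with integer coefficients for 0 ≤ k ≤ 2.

Fix the vertex order a < b < c < d < e and write every simplex with vertices in increasing order. Then dim K = 2 and the simplices of K are:

  0-simplices (5): a, b, c, d, e
  1-simplices (9): ac, ad, ae, bc, bd, be, cd, ce, de
  2-simplices (6): acd, ace, ade, bcd, bce, bde

so the chain groups are C_0 ≅ Z^5, C_1 ≅ Z^9, C_2 ≅ Z^6.

∂_1: C_1 → C_0 is given by ∂[p,q] = [q] − [p].
As a 5×9 matrix over Z this has rank 4, with invariant factors (1,1,1,1).

The boundary map ∂_2: C_2 → C_1 maps a triangle to the signed sum of its edges. For instance
  ∂ace = ce − ae + ac,
  ∂bce = ce − be + bc.
As a 9×6 matrix over Z this has rank 5, with invariant factors (1,1,1,1,1).

Reading off H_k = ker ∂_k / im ∂_{k+1}:

  H_0: rank C_0 − rank ∂_1 = 5 − 4 = 1, and the invariant factors of ∂_1 are all 1, so H_0 = Z.
  H_1: rank ker ∂_1 − rank ∂_2 = (9 − 4) − 5 = 0, and the invariant factors of ∂_2 are all 1, so H_1 = 0.
  H_2: rank ker ∂_2 − rank ∂_3 = (6 − 5) − 0 = 1, and there is no ∂_3, so H_2 = Z.

As a check, the Euler characteristic is 5 − 9 + 6 = 2, which agrees with 1 − 0 + 1 = 2.
(K is a triangulation of the 2-sphere S^2.)

H_0 = Z,  H_1 = 0,  H_2 = Z.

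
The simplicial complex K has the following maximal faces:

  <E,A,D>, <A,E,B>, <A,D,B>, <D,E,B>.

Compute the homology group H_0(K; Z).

K has 4 vertices, 6 edges, 4 triangles.
rank ∂_0 = 0, rank ∂_1 = 3 ⇒ b_0 = 4 − 0 − 3 = 1; all invariant factors of ∂_1 are 1 so no torsion. So H_0 = Z.

H_0 ≅ Z.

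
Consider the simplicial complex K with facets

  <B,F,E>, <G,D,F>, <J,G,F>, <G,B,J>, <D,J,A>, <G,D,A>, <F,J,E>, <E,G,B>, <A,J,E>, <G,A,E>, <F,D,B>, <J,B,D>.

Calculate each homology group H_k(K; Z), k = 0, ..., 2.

K has 7 vertices, 18 edges, 12 triangles.
rank ∂_0 = 0, rank ∂_1 = 6 ⇒ b_0 = 7 − 0 − 6 = 1; all invariant factors of ∂_1 are 1 so no torsion. So H_0 = Z.
rank ∂_1 = 6, rank ∂_2 = 12 ⇒ b_1 = 18 − 6 − 12 = 0; ∂_2 has invariant factor(s) [2] giving torsion. So H_1 = Z_2.
rank ∂_2 = 12, rank ∂_3 = 0 ⇒ b_2 = 12 − 12 − 0 = 0. So H_2 = 0.

H_0 ≅ Z,  H_1 ≅ Z_2,  H_2 = 0.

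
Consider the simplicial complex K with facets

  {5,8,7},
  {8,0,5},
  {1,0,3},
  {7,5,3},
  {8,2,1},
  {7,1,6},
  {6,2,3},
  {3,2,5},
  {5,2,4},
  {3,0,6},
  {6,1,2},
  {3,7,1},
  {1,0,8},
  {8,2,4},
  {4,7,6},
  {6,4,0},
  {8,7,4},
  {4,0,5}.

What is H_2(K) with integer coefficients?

Take the total order 0 < 1 < 2 < 3 < 4 < 5 < 6 < 7 < 8 on the vertex set. Then K (dimension 2) consists of the simplices:

  0-simplices (9): [0], [1], [2], [3], [4], [5], [6], [7], [8]
  1-simplices (27): (27 of them)
  2-simplices (18): [0,1,3], [0,1,8], [0,3,6], [0,4,5], [0,4,6], [0,5,8], [1,2,6], [1,2,8], [1,3,7], [1,6,7], [2,3,5], [2,3,6], [2,4,5], [2,4,8], [3,5,7], [4,6,7], [4,7,8], [5,7,8]

so the chain groups are C_0 ≅ Z^9, C_1 ≅ Z^27, C_2 ≅ Z^18.

Boundary ∂_1: C_1 → C_0 is given by ∂[p,q] = [q] − [p].
The resulting 9×27 matrix has rank 8, and its Smith normal form has invariant factors (1,1,1,1,1,1,1,1).

∂_2: C_2 → C_1 acts by ∂[p,q,r] = [q,r] − [p,r] + [p,q]. For instance
  ∂[1,2,8] = [2,8] − [1,8] + [1,2],
  ∂[1,6,7] = [6,7] − [1,7] + [1,6].
As a 27×18 matrix over Z this has rank 18, with invariant factors (1,1,1,1,1,1,1,1,1,1,1,1,1,1,1,1,1,2).

Now H_k = ker ∂_k / im ∂_{k+1}, so:

  H_2: rank ker ∂_2 − rank ∂_3 = (18 − 18) − 0 = 0, and there is no ∂_3, so H_2 ≅ 0.

H_2 = 0.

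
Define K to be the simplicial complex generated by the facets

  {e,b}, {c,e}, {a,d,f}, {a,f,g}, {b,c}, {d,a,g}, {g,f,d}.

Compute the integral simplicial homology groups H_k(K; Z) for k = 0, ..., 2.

H_0 ≅ Z^2,  H_1 ≅ Z,  H_2 ≅ Z.

Order the vertices as a < b < c < d < e < f < g. Listing each simplex with vertices in this order, K has dimension 2 with simplices:

  0-simplices (7): a, b, c, d, e, f, g
  1-simplices (9): ad, af, ag, bc, be, ce, df, dg, fg
  2-simplices (4): adf, adg, afg, dfg

so the chain groups are C_0 ≅ Z^7, C_1 ≅ Z^9, C_2 ≅ Z^4.

∂_1: C_1 → C_0 maps an edge to its endpoints' difference, ∂[p,q] = q − p. For instance
  ∂af = f − a.
The 7×9 boundary matrix has rank 5 and Smith normal form diag(1,1,1,1,1).

∂_2: C_2 → C_1 sends each 2-simplex [p,q,r] to [q,r] − [p,r] + [p,q]. For instance
  ∂adf = df − af + ad,
  ∂adg = dg − ag + ad.
This gives a 9×4 integer matrix of rank 3; reducing to Smith normal form yields diagonal entries (1,1,1).

From H_k ≅ ker(∂_k) / im(∂_{k+1}) we obtain:

  H_0: rank C_0 − rank ∂_1 = 7 − 5 = 2, and the invariant factors of ∂_1 are all 1, so H_0 = Z^2.
  H_1: rank ker ∂_1 − rank ∂_2 = (9 − 5) − 3 = 1, and the invariant factors of ∂_2 are all 1, so H_1 = Z.
  H_2: rank ker ∂_2 − rank ∂_3 = (4 − 3) − 0 = 1, and there is no ∂_3, so H_2 = Z.

As a check, the Euler characteristic is 7 − 9 + 4 = 2, which agrees with 2 − 1 + 1 = 2.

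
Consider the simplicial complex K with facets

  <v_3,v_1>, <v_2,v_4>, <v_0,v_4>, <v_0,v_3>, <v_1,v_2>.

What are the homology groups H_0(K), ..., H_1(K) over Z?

Fix the vertex order v_0 < v_1 < v_2 < v_3 < v_4 and write every simplex with vertices in increasing order. Then dim K = 1 and the simplices of K are:

  0-simplices (5): [v_0], [v_1], [v_2], [v_3], [v_4]
  1-simplices (5): [v_0,v_3], [v_0,v_4], [v_1,v_2], [v_1,v_3], [v_2,v_4]

so the chain groups are C_0 ≅ Z^5, C_1 ≅ Z^5.

Boundary ∂_1: C_1 → C_0 maps an edge to its endpoints' difference, ∂[p,q] = q − p. For instance
  ∂[v_1,v_2] = [v_2] − [v_1].
As a 5×5 matrix over Z this has rank 4, with invariant factors (1,1,1,1).

From H_k ≅ ker(∂_k) / im(∂_{k+1}) we obtain:

  H_0: rank C_0 − rank ∂_1 = 5 − 4 = 1, and the invariant factors of ∂_1 are all 1, so H_0 = Z.
  H_1: rank ker ∂_1 − rank ∂_2 = (5 − 4) − 0 = 1, and there is no ∂_2, so H_1 = Z.

(K is a triangulation of the circle S^1.)

H_0 ≅ Z,  H_1 ≅ Z.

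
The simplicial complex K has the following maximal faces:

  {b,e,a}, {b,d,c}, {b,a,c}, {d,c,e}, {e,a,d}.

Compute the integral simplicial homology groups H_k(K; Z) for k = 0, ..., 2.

H_0 = Z,  H_1 = Z,  H_2 = 0.

Order the vertices as a < b < c < d < e. Listing each simplex with vertices in this order, K has dimension 2 with simplices:

  0-simplices (5): a, b, c, d, e
  1-simplices (10): ab, ac, ad, ae, bc, bd, be, cd, ce, de
  2-simplices (5): abc, abe, ade, bcd, cde

so the chain groups are C_0 ≅ Z^5, C_1 ≅ Z^10, C_2 ≅ Z^5.

∂_1: C_1 → C_0 sends each edge [p,q] (with p < q) to q − p.
The resulting 5×10 matrix has rank 4, and its Smith normal form has invariant factors (1,1,1,1).

Boundary ∂_2: C_2 → C_1 maps a triangle to the signed sum of its edges. For instance
  ∂cde = de − ce + cd,
  ∂abc = bc − ac + ab.
As a 10×5 matrix over Z this has rank 5, with invariant factors (1,1,1,1,1).

Reading off H_k = ker ∂_k / im ∂_{k+1}:

  H_0: rank C_0 − rank ∂_1 = 5 − 4 = 1, and the invariant factors of ∂_1 are all 1, so H_0 ≅ Z.
  H_1: rank ker ∂_1 − rank ∂_2 = (10 − 4) − 5 = 1, and the invariant factors of ∂_2 are all 1, so H_1 ≅ Z.
  H_2: rank ker ∂_2 − rank ∂_3 = (5 − 5) − 0 = 0, and there is no ∂_3, so H_2 ≅ 0.

As a check, the Euler characteristic is 5 − 10 + 5 = 0, which agrees with 1 − 1 + 0 = 0.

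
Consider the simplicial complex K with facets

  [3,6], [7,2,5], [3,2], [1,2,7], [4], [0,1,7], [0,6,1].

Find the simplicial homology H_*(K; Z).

H_0 = Z^2,  H_1 = Z,  H_2 = 0.

Order the vertices as 0 < 1 < 2 < 3 < 4 < 5 < 6 < 7. Listing each simplex with vertices in this order, K has dimension 2 with simplices:

  0-simplices (8): [0], [1], [2], [3], [4], [5], [6], [7]
  1-simplices (11): [0,1], [0,6], [0,7], [1,2], [1,6], [1,7], [2,3], [2,5], [2,7], [3,6], [5,7]
  2-simplices (4): [0,1,6], [0,1,7], [1,2,7], [2,5,7]

Hence C_0 ≅ Z^8, C_1 ≅ Z^11, C_2 ≅ Z^4.

Boundary ∂_1: C_1 → C_0 is given by ∂[p,q] = [q] − [p].
The resulting 8×11 matrix has rank 6, and its Smith normal form has invariant factors (1,1,1,1,1,1).

The boundary map ∂_2: C_2 → C_1 maps a triangle to the signed sum of its edges. For instance
  ∂[0,1,6] = [1,6] − [0,6] + [0,1],
  ∂[2,5,7] = [5,7] − [2,7] + [2,5].
This gives a 11×4 integer matrix of rank 4; reducing to Smith normal form yields diagonal entries (1,1,1,1).

Now H_k = ker ∂_k / im ∂_{k+1}, so:

  H_0: rank C_0 − rank ∂_1 = 8 − 6 = 2, and the invariant factors of ∂_1 are all 1, so H_0 = Z^2.
  H_1: rank ker ∂_1 − rank ∂_2 = (11 − 6) − 4 = 1, and the invariant factors of ∂_2 are all 1, so H_1 = Z.
  H_2: rank ker ∂_2 − rank ∂_3 = (4 − 4) − 0 = 0, and there is no ∂_3, so H_2 = 0.

As a check, the Euler characteristic is 8 − 11 + 4 = 1, which agrees with 2 − 1 + 0 = 1.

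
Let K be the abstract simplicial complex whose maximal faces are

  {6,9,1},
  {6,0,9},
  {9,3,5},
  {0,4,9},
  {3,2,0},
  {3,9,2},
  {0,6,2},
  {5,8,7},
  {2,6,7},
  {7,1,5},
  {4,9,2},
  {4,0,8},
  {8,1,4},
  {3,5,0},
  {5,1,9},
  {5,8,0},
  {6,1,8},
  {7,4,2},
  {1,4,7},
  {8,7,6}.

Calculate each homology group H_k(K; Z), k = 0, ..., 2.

Order the vertices as 0 < 1 < 2 < 3 < 4 < 5 < 6 < 7 < 8 < 9. Listing each simplex with vertices in this order, K has dimension 2 with simplices:

  0-simplices (10): [0], [1], [2], [3], [4], [5], [6], [7], [8], [9]
  1-simplices (30): (30 of them)
  2-simplices (20): (20 of them)

Hence C_0 ≅ Z^10, C_1 ≅ Z^30, C_2 ≅ Z^20.

The boundary map ∂_1: C_1 → C_0 sends each edge [p,q] (with p < q) to q − p. For instance
  ∂[2,4] = [4] − [2].
The resulting 10×30 matrix has rank 9, and its Smith normal form has invariant factors (1,1,1,1,1,1,1,1,1).

The boundary map ∂_2: C_2 → C_1 sends each 2-simplex [p,q,r] to [q,r] − [p,r] + [p,q]. For instance
  ∂[1,5,7] = [5,7] − [1,7] + [1,5],
  ∂[0,4,9] = [4,9] − [0,9] + [0,4].
This gives a 30×20 integer matrix of rank 20; reducing to Smith normal form yields diagonal entries (1,1,1,1,1,1,1,1,1,1,1,1,1,1,1,1,1,1,1,2).

Reading off H_k = ker ∂_k / im ∂_{k+1}:

  H_0: rank C_0 − rank ∂_1 = 10 − 9 = 1, and the invariant factors of ∂_1 are all 1, so H_0 = Z.
  H_1: rank ker ∂_1 − rank ∂_2 = (30 − 9) − 20 = 1, and ∂_2 has invariant factor 2 > 1, so H_1 = Z ⊕ Z/2Z.
  H_2: rank ker ∂_2 − rank ∂_3 = (20 − 20) − 0 = 0, and there is no ∂_3, so H_2 = 0.

(K is a triangulation of the Klein bottle.)

H_0 ≅ Z,  H_1 ≅ Z ⊕ Z/2Z,  H_2 = 0.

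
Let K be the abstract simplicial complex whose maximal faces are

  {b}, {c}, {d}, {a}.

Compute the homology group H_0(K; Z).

We work with the vertex ordering a < b < c < d. The simplices of K, each written with vertices in increasing order, are:

  0-simplices (4): a, b, c, d

Hence C_0 ≅ Z^4.

From H_k ≅ ker(∂_k) / im(∂_{k+1}) we obtain:

  H_0: rank C_0 − rank ∂_1 = 4 − 0 = 4, and there is no ∂_1, so H_0 ≅ Z^4.

H_0 ≅ Z^4.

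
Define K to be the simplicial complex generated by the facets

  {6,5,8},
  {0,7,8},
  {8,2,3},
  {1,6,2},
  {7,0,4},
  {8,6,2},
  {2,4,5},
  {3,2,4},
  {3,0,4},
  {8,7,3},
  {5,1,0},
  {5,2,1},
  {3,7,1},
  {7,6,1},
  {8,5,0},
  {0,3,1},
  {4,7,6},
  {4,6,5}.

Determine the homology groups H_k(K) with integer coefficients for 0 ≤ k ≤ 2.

We work with the vertex ordering 0 < 1 < 2 < 3 < 4 < 5 < 6 < 7 < 8. The simplices of K, each written with vertices in increasing order, are:

  0-simplices (9): [0], [1], [2], [3], [4], [5], [6], [7], [8]
  1-simplices (27): (27 of them)
  2-simplices (18): [0,1,3], [0,1,5], [0,3,4], [0,4,7], [0,5,8], [0,7,8], [1,2,5], [1,2,6], [1,3,7], [1,6,7], [2,3,4], [2,3,8], [2,4,5], [2,6,8], [3,7,8], [4,5,6], [4,6,7], [5,6,8]

so the chain groups are C_0 ≅ Z^9, C_1 ≅ Z^27, C_2 ≅ Z^18.

The boundary map ∂_1: C_1 → C_0 is given by ∂[p,q] = [q] − [p]. For instance
  ∂[1,2] = [2] − [1].
The resulting 9×27 matrix has rank 8, and its Smith normal form has invariant factors (1,1,1,1,1,1,1,1).

Boundary ∂_2: C_2 → C_1 acts by ∂[p,q,r] = [q,r] − [p,r] + [p,q]. For instance
  ∂[0,1,5] = [1,5] − [0,5] + [0,1],
  ∂[1,2,6] = [2,6] − [1,6] + [1,2].
This gives a 27×18 integer matrix of rank 18; reducing to Smith normal form yields diagonal entries (1,1,1,1,1,1,1,1,1,1,1,1,1,1,1,1,1,2).

Now H_k = ker ∂_k / im ∂_{k+1}, so:

  H_0: rank C_0 − rank ∂_1 = 9 − 8 = 1, and the invariant factors of ∂_1 are all 1, so H_0 = Z.
  H_1: rank ker ∂_1 − rank ∂_2 = (27 − 8) − 18 = 1, and ∂_2 has invariant factor 2 > 1, so H_1 = Z ⊕ Z/2Z.
  H_2: rank ker ∂_2 − rank ∂_3 = (18 − 18) − 0 = 0, and there is no ∂_3, so H_2 = 0.

(K is a triangulation of the Klein bottle.)

H_0 = Z,  H_1 = Z ⊕ Z/2Z,  H_2 = 0.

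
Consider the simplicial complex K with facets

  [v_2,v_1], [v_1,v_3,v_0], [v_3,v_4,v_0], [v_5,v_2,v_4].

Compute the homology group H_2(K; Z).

H_2 ≅ 0.

We work with the vertex ordering v_0 < v_1 < v_2 < v_3 < v_4 < v_5. The simplices of K, each written with vertices in increasing order, are:

  0-simplices (6): [v_0], [v_1], [v_2], [v_3], [v_4], [v_5]
  1-simplices (9): [v_0,v_1], [v_0,v_3], [v_0,v_4], [v_1,v_2], [v_1,v_3], [v_2,v_4], [v_2,v_5], [v_3,v_4], [v_4,v_5]
  2-simplices (3): [v_0,v_1,v_3], [v_0,v_3,v_4], [v_2,v_4,v_5]

giving chain groups C_0 ≅ Z^6, C_1 ≅ Z^9, C_2 ≅ Z^3.

The boundary map ∂_1: C_1 → C_0 is given by ∂[p,q] = [q] − [p].
As a 6×9 matrix over Z this has rank 5, with invariant factors (1,1,1,1,1).

∂_2: C_2 → C_1 acts by ∂[p,q,r] = [q,r] − [p,r] + [p,q]. For instance
  ∂[v_0,v_1,v_3] = [v_1,v_3] − [v_0,v_3] + [v_0,v_1],
  ∂[v_2,v_4,v_5] = [v_4,v_5] − [v_2,v_5] + [v_2,v_4].
The 9×3 boundary matrix has rank 3 and Smith normal form diag(1,1,1).

Computing H_k = (kernel of ∂_k) / (image of ∂_{k+1}):

  H_2: rank ker ∂_2 − rank ∂_3 = (3 − 3) − 0 = 0, and there is no ∂_3, so H_2 = 0.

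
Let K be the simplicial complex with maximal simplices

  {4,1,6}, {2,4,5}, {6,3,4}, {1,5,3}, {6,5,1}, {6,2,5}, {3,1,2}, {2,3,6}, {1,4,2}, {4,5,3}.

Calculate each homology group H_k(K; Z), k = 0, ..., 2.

H_0 = Z,  H_1 = Z_2,  H_2 = 0.

Fix the vertex order 1 < 2 < 3 < 4 < 5 < 6 and write every simplex with vertices in increasing order. Then dim K = 2 and the simplices of K are:

  0-simplices (6): [1], [2], [3], [4], [5], [6]
  1-simplices (15): [1,2], [1,3], [1,4], [1,5], [1,6], [2,3], [2,4], [2,5], [2,6], [3,4], [3,5], [3,6], [4,5], [4,6], [5,6]
  2-simplices (10): [1,2,3], [1,2,4], [1,3,5], [1,4,6], [1,5,6], [2,3,6], [2,4,5], [2,5,6], [3,4,5], [3,4,6]

giving chain groups C_0 ≅ Z^6, C_1 ≅ Z^15, C_2 ≅ Z^10.

∂_1: C_1 → C_0 is given by ∂[p,q] = [q] − [p].
This gives a 6×15 integer matrix of rank 5; reducing to Smith normal form yields diagonal entries (1,1,1,1,1).

∂_2: C_2 → C_1 maps a triangle to the signed sum of its edges. For instance
  ∂[2,3,6] = [3,6] − [2,6] + [2,3],
  ∂[2,4,5] = [4,5] − [2,5] + [2,4].
The 15×10 boundary matrix has rank 10 and Smith normal form diag(1,1,1,1,1,1,1,1,1,2).

Computing H_k = (kernel of ∂_k) / (image of ∂_{k+1}):

  H_0: rank C_0 − rank ∂_1 = 6 − 5 = 1, and the invariant factors of ∂_1 are all 1, so H_0 ≅ Z.
  H_1: rank ker ∂_1 − rank ∂_2 = (15 − 5) − 10 = 0, and ∂_2 has invariant factor 2 > 1, so H_1 ≅ Z_2.
  H_2: rank ker ∂_2 − rank ∂_3 = (10 − 10) − 0 = 0, and there is no ∂_3, so H_2 ≅ 0.

As a check, the Euler characteristic is 6 − 15 + 10 = 1, which agrees with 1 − 0 + 0 = 1.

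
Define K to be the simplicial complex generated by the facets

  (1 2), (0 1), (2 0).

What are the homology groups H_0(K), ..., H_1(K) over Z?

H_0 ≅ Z,  H_1 ≅ Z.

Fix the vertex order 0 < 1 < 2 and write every simplex with vertices in increasing order. Then dim K = 1 and the simplices of K are:

  0-simplices (3): [0], [1], [2]
  1-simplices (3): [0,1], [0,2], [1,2]

Hence C_0 ≅ Z^3, C_1 ≅ Z^3.

The boundary map ∂_1: C_1 → C_0 maps an edge to its endpoints' difference, ∂[p,q] = q − p. For instance
  ∂[0,1] = [1] − [0].
The resulting 3×3 matrix has rank 2, and its Smith normal form has invariant factors (1,1).

Now H_k = ker ∂_k / im ∂_{k+1}, so:

  H_0: rank C_0 − rank ∂_1 = 3 − 2 = 1, and the invariant factors of ∂_1 are all 1, so H_0 = Z.
  H_1: rank ker ∂_1 − rank ∂_2 = (3 − 2) − 0 = 1, and there is no ∂_2, so H_1 = Z.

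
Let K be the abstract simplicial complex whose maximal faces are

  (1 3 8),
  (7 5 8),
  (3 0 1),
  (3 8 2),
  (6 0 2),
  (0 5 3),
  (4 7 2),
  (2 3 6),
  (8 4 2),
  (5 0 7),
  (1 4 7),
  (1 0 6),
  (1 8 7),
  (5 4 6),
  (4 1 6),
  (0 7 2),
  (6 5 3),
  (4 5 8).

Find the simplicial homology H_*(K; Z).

H_0 = Z,  H_1 = Z ⊕ Z/2,  H_2 = 0.

K has 9 vertices, 27 edges, 18 triangles.
rank ∂_0 = 0, rank ∂_1 = 8 ⇒ b_0 = 9 − 0 − 8 = 1; all invariant factors of ∂_1 are 1 so no torsion. So H_0 ≅ Z.
rank ∂_1 = 8, rank ∂_2 = 18 ⇒ b_1 = 27 − 8 − 18 = 1; ∂_2 has invariant factor(s) [2] giving torsion. So H_1 ≅ Z ⊕ Z/2.
rank ∂_2 = 18, rank ∂_3 = 0 ⇒ b_2 = 18 − 18 − 0 = 0. So H_2 ≅ 0.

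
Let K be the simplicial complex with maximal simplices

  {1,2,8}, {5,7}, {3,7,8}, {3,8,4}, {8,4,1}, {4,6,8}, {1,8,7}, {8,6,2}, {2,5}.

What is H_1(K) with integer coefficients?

Take the total order 1 < 2 < 3 < 4 < 5 < 6 < 7 < 8 on the vertex set. Then K (dimension 2) consists of the simplices:

  0-simplices (8): [1], [2], [3], [4], [5], [6], [7], [8]
  1-simplices (15): [1,2], [1,4], [1,7], [1,8], [2,5], [2,6], [2,8], [3,4], [3,7], [3,8], [4,6], [4,8], [5,7], [6,8], [7,8]
  2-simplices (7): [1,2,8], [1,4,8], [1,7,8], [2,6,8], [3,4,8], [3,7,8], [4,6,8]

giving chain groups C_0 ≅ Z^8, C_1 ≅ Z^15, C_2 ≅ Z^7.

∂_1: C_1 → C_0 sends each edge [p,q] (with p < q) to q − p.
This gives a 8×15 integer matrix of rank 7; reducing to Smith normal form yields diagonal entries (1,1,1,1,1,1,1).

The boundary map ∂_2: C_2 → C_1 sends each 2-simplex [p,q,r] to [q,r] − [p,r] + [p,q]. For instance
  ∂[1,4,8] = [4,8] − [1,8] + [1,4],
  ∂[3,7,8] = [7,8] − [3,8] + [3,7].
As a 15×7 matrix over Z this has rank 7, with invariant factors (1,1,1,1,1,1,1).

Now H_k = ker ∂_k / im ∂_{k+1}, so:

  H_1: rank ker ∂_1 − rank ∂_2 = (15 − 7) − 7 = 1, and the invariant factors of ∂_2 are all 1, so H_1 ≅ Z.

H_1 ≅ Z.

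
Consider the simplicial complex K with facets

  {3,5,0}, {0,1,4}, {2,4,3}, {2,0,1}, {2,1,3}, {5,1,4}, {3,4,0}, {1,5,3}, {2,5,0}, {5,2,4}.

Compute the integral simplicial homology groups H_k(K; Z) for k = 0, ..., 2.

We work with the vertex ordering 0 < 1 < 2 < 3 < 4 < 5. The simplices of K, each written with vertices in increasing order, are:

  0-simplices (6): [0], [1], [2], [3], [4], [5]
  1-simplices (15): [0,1], [0,2], [0,3], [0,4], [0,5], [1,2], [1,3], [1,4], [1,5], [2,3], [2,4], [2,5], [3,4], [3,5], [4,5]
  2-simplices (10): [0,1,2], [0,1,4], [0,2,5], [0,3,4], [0,3,5], [1,2,3], [1,3,5], [1,4,5], [2,3,4], [2,4,5]

giving chain groups C_0 ≅ Z^6, C_1 ≅ Z^15, C_2 ≅ Z^10.

The boundary map ∂_1: C_1 → C_0 maps an edge to its endpoints' difference, ∂[p,q] = q − p. For instance
  ∂[2,3] = [3] − [2].
As a 6×15 matrix over Z this has rank 5, with invariant factors (1,1,1,1,1).

∂_2: C_2 → C_1 maps a triangle to the signed sum of its edges. For instance
  ∂[1,4,5] = [4,5] − [1,5] + [1,4],
  ∂[0,3,5] = [3,5] − [0,5] + [0,3].
As a 15×10 matrix over Z this has rank 10, with invariant factors (1,1,1,1,1,1,1,1,1,2).

Now H_k = ker ∂_k / im ∂_{k+1}, so:

  H_0: rank C_0 − rank ∂_1 = 6 − 5 = 1, and the invariant factors of ∂_1 are all 1, so H_0 ≅ Z.
  H_1: rank ker ∂_1 − rank ∂_2 = (15 − 5) − 10 = 0, and ∂_2 has invariant factor 2 > 1, so H_1 ≅ Z/2.
  H_2: rank ker ∂_2 − rank ∂_3 = (10 − 10) − 0 = 0, and there is no ∂_3, so H_2 ≅ 0.

As a check, the Euler characteristic is 6 − 15 + 10 = 1, which agrees with 1 − 0 + 0 = 1.

H_0 = Z,  H_1 = Z/2,  H_2 = 0.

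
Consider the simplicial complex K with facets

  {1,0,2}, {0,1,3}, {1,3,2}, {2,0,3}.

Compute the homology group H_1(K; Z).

H_1 = 0.

Take the total order 0 < 1 < 2 < 3 on the vertex set. Then K (dimension 2) consists of the simplices:

  0-simplices (4): [0], [1], [2], [3]
  1-simplices (6): [0,1], [0,2], [0,3], [1,2], [1,3], [2,3]
  2-simplices (4): [0,1,2], [0,1,3], [0,2,3], [1,2,3]

so the chain groups are C_0 ≅ Z^4, C_1 ≅ Z^6, C_2 ≅ Z^4.

The boundary map ∂_1: C_1 → C_0 maps an edge to its endpoints' difference, ∂[p,q] = q − p. For instance
  ∂[0,2] = [2] − [0].
The 4×6 boundary matrix has rank 3 and Smith normal form diag(1,1,1).

The boundary map ∂_2: C_2 → C_1 acts by ∂[p,q,r] = [q,r] − [p,r] + [p,q]. For instance
  ∂[1,2,3] = [2,3] − [1,3] + [1,2],
  ∂[0,1,3] = [1,3] − [0,3] + [0,1].
The 6×4 boundary matrix has rank 3 and Smith normal form diag(1,1,1).

From H_k ≅ ker(∂_k) / im(∂_{k+1}) we obtain:

  H_1: rank ker ∂_1 − rank ∂_2 = (6 − 3) − 3 = 0, and the invariant factors of ∂_2 are all 1, so H_1 ≅ 0.

(K is a triangulation of the 2-sphere S^2.)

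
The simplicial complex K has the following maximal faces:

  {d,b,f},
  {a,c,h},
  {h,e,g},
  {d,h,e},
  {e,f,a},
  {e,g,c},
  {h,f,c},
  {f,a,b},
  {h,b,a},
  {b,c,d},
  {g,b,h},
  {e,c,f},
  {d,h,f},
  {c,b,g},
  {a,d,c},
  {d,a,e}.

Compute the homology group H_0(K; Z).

K has 8 vertices, 24 edges, 16 triangles.
rank ∂_0 = 0, rank ∂_1 = 7 ⇒ b_0 = 8 − 0 − 7 = 1; all invariant factors of ∂_1 are 1 so no torsion. So H_0 ≅ Z.

H_0 = Z.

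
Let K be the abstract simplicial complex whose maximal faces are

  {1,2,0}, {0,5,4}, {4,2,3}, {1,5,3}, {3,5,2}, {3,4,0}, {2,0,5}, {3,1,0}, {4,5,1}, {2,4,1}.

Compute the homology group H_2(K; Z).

K has 6 vertices, 15 edges, 10 triangles.
rank ∂_2 = 10, rank ∂_3 = 0 ⇒ b_2 = 10 − 10 − 0 = 0. So H_2 = 0.

H_2 ≅ 0.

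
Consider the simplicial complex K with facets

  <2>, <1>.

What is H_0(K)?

Take the total order 1 < 2 on the vertex set. Then K (dimension 0) consists of the simplices:

  0-simplices (2): [1], [2]

Hence C_0 ≅ Z^2.

Reading off H_k = ker ∂_k / im ∂_{k+1}:

  H_0: rank C_0 − rank ∂_1 = 2 − 0 = 2, and there is no ∂_1, so H_0 ≅ Z^2.

H_0 = Z^2.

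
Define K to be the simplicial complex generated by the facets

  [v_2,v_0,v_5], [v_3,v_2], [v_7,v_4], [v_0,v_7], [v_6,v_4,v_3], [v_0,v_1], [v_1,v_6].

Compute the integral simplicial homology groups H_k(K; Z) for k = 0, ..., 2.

H_0 = Z,  H_1 = Z^2,  H_2 = 0.

K has 8 vertices, 11 edges, 2 triangles.
rank ∂_0 = 0, rank ∂_1 = 7 ⇒ b_0 = 8 − 0 − 7 = 1; all invariant factors of ∂_1 are 1 so no torsion. So H_0 ≅ Z.
rank ∂_1 = 7, rank ∂_2 = 2 ⇒ b_1 = 11 − 7 − 2 = 2; all invariant factors of ∂_2 are 1 so no torsion. So H_1 ≅ Z^2.
rank ∂_2 = 2, rank ∂_3 = 0 ⇒ b_2 = 2 − 2 − 0 = 0. So H_2 ≅ 0.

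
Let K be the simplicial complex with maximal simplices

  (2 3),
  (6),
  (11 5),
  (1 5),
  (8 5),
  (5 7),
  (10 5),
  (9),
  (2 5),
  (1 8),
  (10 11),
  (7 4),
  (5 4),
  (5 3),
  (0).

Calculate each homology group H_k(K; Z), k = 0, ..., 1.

Take the total order 0 < 1 < 2 < 3 < 4 < 5 < 6 < 7 < 8 < 9 < 10 < 11 on the vertex set. Then K (dimension 1) consists of the simplices:

  0-simplices (12): [0], [1], [2], [3], [4], [5], [6], [7], [8], [9], [10], [11]
  1-simplices (12): [1,5], [1,8], [2,3], [2,5], [3,5], [4,5], [4,7], [5,7], [5,8], [5,10], [5,11], [10,11]

Hence C_0 ≅ Z^12, C_1 ≅ Z^12.

∂_1: C_1 → C_0 sends each edge [p,q] (with p < q) to q − p.
As a 12×12 matrix over Z this has rank 8, with invariant factors (1,1,1,1,1,1,1,1).

From H_k ≅ ker(∂_k) / im(∂_{k+1}) we obtain:

  H_0: rank C_0 − rank ∂_1 = 12 − 8 = 4, and the invariant factors of ∂_1 are all 1, so H_0 = Z^4.
  H_1: rank ker ∂_1 − rank ∂_2 = (12 − 8) − 0 = 4, and there is no ∂_2, so H_1 = Z^4.

H_0 = Z^4,  H_1 = Z^4.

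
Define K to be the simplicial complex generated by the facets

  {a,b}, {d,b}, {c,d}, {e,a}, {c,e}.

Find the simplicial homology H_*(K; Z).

H_0 ≅ Z,  H_1 ≅ Z.

We work with the vertex ordering a < b < c < d < e. The simplices of K, each written with vertices in increasing order, are:

  0-simplices (5): a, b, c, d, e
  1-simplices (5): ab, ae, bd, cd, ce

Hence C_0 ≅ Z^5, C_1 ≅ Z^5.

Boundary ∂_1: C_1 → C_0 is given by ∂[p,q] = [q] − [p]. For instance
  ∂ab = b − a.
The 5×5 boundary matrix has rank 4 and Smith normal form diag(1,1,1,1).

Computing H_k = (kernel of ∂_k) / (image of ∂_{k+1}):

  H_0: rank C_0 − rank ∂_1 = 5 − 4 = 1, and the invariant factors of ∂_1 are all 1, so H_0 ≅ Z.
  H_1: rank ker ∂_1 − rank ∂_2 = (5 − 4) − 0 = 1, and there is no ∂_2, so H_1 ≅ Z.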